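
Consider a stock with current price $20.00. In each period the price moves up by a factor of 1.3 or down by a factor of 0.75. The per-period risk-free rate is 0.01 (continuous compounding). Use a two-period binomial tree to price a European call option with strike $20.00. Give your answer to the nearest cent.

$3.02

Risk-neutral probability p = (e^0.01 − 0.75)/(1.3 − 0.75) = 0.2601/0.5500 = 0.4728
Terminal stock prices: S_uu = 33.8, S_ud = 19.5, S_dd = 11.25
Terminal payoffs (S − K): max(13.8, 0) = 13.8, max(-0.5, 0) = 0, max(-8.75, 0) = 0
Node u (S = 26): V_u = e^(−0.01)·[0.4728·13.8000 + 0.5272·0.0000] = 6.4600
Node d (S = 15): V_d = e^(−0.01)·[0.4728·0.0000 + 0.5272·0.0000] = 0.0000
Node 0 (S = 20): V_0 = e^(−0.01)·[0.4728·6.4600 + 0.5272·0.0000] = 3.0240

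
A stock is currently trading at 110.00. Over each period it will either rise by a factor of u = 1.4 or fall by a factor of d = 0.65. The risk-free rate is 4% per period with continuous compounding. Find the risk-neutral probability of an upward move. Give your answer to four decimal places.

p = 0.5211

Risk-neutral probability p = (e^0.04 − 0.65)/(1.4 − 0.65) = 0.3908/0.7500 = 0.5211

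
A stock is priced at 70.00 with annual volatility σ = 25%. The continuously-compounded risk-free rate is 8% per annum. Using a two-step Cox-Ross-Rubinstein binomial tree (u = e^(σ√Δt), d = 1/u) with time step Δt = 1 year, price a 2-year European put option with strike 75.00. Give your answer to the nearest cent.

CRR parameters: u = e^(σ√Δt) = e^(0.25·√1) = 1.2840, d = 1/u = 0.7788
Per-period rate: rΔt = 0.08·1 = 0.08, so R = e^0.08 = 1.0833
Risk-neutral probability p = (e^0.08 − 0.7788)/(1.2840 − 0.7788) = 0.3045/0.5052 = 0.6027
Terminal stock prices: S_uu = 115.4, S_ud = 70, S_dd = 42.46
Terminal payoffs (K − S): max(-40.41, 0) = 0, max(5, 0) = 5, max(32.54, 0) = 32.54
Node u (S = 89.88): V_u = e^(−0.08)·[0.6027·0.0000 + 0.3973·5.0000] = 1.8339
Node d (S = 54.52): V_d = e^(−0.08)·[0.6027·5.0000 + 0.3973·32.5429] = 14.7177
Node 0 (S = 70): V_0 = e^(−0.08)·[0.6027·1.8339 + 0.3973·14.7177] = 6.4184

6.42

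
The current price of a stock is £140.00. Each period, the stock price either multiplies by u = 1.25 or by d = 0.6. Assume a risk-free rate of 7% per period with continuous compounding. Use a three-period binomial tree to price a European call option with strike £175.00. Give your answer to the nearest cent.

Risk-neutral probability p = (e^0.07 − 0.6)/(1.25 − 0.6) = 0.4725/0.6500 = 0.7269
Terminal stock prices: S_uuu = 273.4, S_uud = 131.2, S_udd = 63, S_ddd = 30.24
Terminal payoffs (S − K): max(98.44, 0) = 98.44, max(-43.75, 0) = 0, max(-112, 0) = 0, max(-144.8, 0) = 0
Node uu (S = 218.8): V_uu = e^(−0.07)·[0.7269·98.4375 + 0.2731·0.0000] = 66.7200
Node ud (S = 105): V_ud = e^(−0.07)·[0.7269·0.0000 + 0.2731·0.0000] = 0.0000
Node dd (S = 50.4): V_dd = e^(−0.07)·[0.7269·0.0000 + 0.2731·0.0000] = 0.0000
Node u (S = 175): V_u = e^(−0.07)·[0.7269·66.7200 + 0.2731·0.0000] = 45.2222
Node d (S = 84): V_d = e^(−0.07)·[0.7269·0.0000 + 0.2731·0.0000] = 0.0000
Node 0 (S = 140): V_0 = e^(−0.07)·[0.7269·45.2222 + 0.2731·0.0000] = 30.6511

£30.65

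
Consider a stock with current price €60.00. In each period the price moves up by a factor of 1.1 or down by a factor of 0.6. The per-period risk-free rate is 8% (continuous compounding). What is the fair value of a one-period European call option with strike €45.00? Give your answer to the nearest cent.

€18.74

Risk-neutral probability p = (e^0.08 − 0.6)/(1.1 − 0.6) = 0.4833/0.5000 = 0.9666
Terminal stock prices: S_u = 66, S_d = 36
Terminal payoffs (S − K): max(21, 0) = 21, max(-9, 0) = 0
Node 0 (S = 60): V_0 = e^(−0.08)·[0.9666·21.0000 + 0.0334·0.0000] = 18.7375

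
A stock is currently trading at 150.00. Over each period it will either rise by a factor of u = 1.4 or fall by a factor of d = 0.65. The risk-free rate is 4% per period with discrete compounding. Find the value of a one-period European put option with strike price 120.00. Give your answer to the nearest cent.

Risk-neutral probability p = (1 + 0.04 − 0.65)/(1.4 − 0.65) = 0.3900/0.7500 = 0.5200
Terminal stock prices: S_u = 210, S_d = 97.5
Terminal payoffs (K − S): max(-90, 0) = 0, max(22.5, 0) = 22.5
Node 0 (S = 150): V_0 = 1/1.04·[0.5200·0.0000 + 0.4800·22.5000] = 10.3846

10.38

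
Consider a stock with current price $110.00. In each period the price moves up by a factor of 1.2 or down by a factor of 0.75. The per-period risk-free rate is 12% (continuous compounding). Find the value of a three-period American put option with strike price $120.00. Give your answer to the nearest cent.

Risk-neutral probability p = (e^0.12 − 0.75)/(1.2 − 0.75) = 0.3775/0.4500 = 0.8389
Terminal stock prices: S_uuu = 190.1, S_uud = 118.8, S_udd = 74.25, S_ddd = 46.41
Terminal payoffs (K − S): max(-70.08, 0) = 0, max(1.2, 0) = 1.2, max(45.75, 0) = 45.75, max(73.59, 0) = 73.59
Node uu (S = 158.4): continuation = e^(−0.12)·[0.8389·0.0000 + 0.1611·1.2000] = 0.1715; exercise value = 0.0000 ≤ continuation, so V_uu = 0.1715
Node ud (S = 99): continuation = e^(−0.12)·[0.8389·1.2000 + 0.1611·45.7500] = 7.4305; exercise value = 21.0000 > continuation, so V_ud = 21.0000 (exercise)
Node dd (S = 61.88): continuation = e^(−0.12)·[0.8389·45.7500 + 0.1611·73.5938] = 44.5555; exercise value = 58.1250 > continuation, so V_dd = 58.1250 (exercise)
Node u (S = 132): continuation = e^(−0.12)·[0.8389·0.1715 + 0.1611·21.0000] = 3.1285; exercise value = 0.0000 ≤ continuation, so V_u = 3.1285
Node d (S = 82.5): continuation = e^(−0.12)·[0.8389·21.0000 + 0.1611·58.1250] = 23.9305; exercise value = 37.5000 > continuation, so V_d = 37.5000 (exercise)
Node 0 (S = 110): continuation = e^(−0.12)·[0.8389·3.1285 + 0.1611·37.5000] = 7.6864; exercise value = 10.0000 > continuation, so V_0 = 10.0000 (exercise)

$10.00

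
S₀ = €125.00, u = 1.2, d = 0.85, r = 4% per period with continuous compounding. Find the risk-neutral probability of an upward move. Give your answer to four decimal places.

Risk-neutral probability p = (e^0.04 − 0.85)/(1.2 − 0.85) = 0.1908/0.3500 = 0.5452

p = 0.5452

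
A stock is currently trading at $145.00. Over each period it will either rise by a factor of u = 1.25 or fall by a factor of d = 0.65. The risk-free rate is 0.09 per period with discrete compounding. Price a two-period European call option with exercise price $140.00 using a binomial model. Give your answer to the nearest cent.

Risk-neutral probability p = (1 + 0.09 − 0.65)/(1.25 − 0.65) = 0.4400/0.6000 = 0.7333
Terminal stock prices: S_uu = 226.6, S_ud = 117.8, S_dd = 61.26
Terminal payoffs (S − K): max(86.56, 0) = 86.56, max(-22.19, 0) = 0, max(-78.74, 0) = 0
Node u (S = 181.2): V_u = 1/1.09·[0.7333·86.5625 + 0.2667·0.0000] = 58.2378
Node d (S = 94.25): V_d = 1/1.09·[0.7333·0.0000 + 0.2667·0.0000] = 0.0000
Node 0 (S = 145): V_0 = 1/1.09·[0.7333·58.2378 + 0.2667·0.0000] = 39.1814

$39.18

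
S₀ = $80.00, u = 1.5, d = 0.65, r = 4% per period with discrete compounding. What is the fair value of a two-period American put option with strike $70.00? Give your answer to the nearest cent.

$9.80

Risk-neutral probability p = (1 + 0.04 − 0.65)/(1.5 − 0.65) = 0.3900/0.8500 = 0.4588
Terminal stock prices: S_uu = 180, S_ud = 78, S_dd = 33.8
Terminal payoffs (K − S): max(-110, 0) = 0, max(-8, 0) = 0, max(36.2, 0) = 36.2
Node u (S = 120): continuation = 1/1.04·[0.4588·0.0000 + 0.5412·0.0000] = 0.0000; exercise value = 0.0000 ≤ continuation, so V_u = 0.0000
Node d (S = 52): continuation = 1/1.04·[0.4588·0.0000 + 0.5412·36.2000] = 18.8371; exercise value = 18.0000 ≤ continuation, so V_d = 18.8371
Node 0 (S = 80): continuation = 1/1.04·[0.4588·0.0000 + 0.5412·18.8371] = 9.8021; exercise value = 0.0000 ≤ continuation, so V_0 = 9.8021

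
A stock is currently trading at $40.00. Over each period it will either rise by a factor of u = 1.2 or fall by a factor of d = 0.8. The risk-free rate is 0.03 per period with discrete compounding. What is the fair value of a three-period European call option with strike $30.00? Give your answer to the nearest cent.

Risk-neutral probability p = (1 + 0.03 − 0.8)/(1.2 − 0.8) = 0.2300/0.4000 = 0.5750
Terminal stock prices: S_uuu = 69.12, S_uud = 46.08, S_udd = 30.72, S_ddd = 20.48
Terminal payoffs (S − K): max(39.12, 0) = 39.12, max(16.08, 0) = 16.08, max(0.72, 0) = 0.72, max(-9.52, 0) = 0
Node uu (S = 57.6): V_uu = 1/1.03·[0.5750·39.1200 + 0.4250·16.0800] = 28.4738
Node ud (S = 38.4): V_ud = 1/1.03·[0.5750·16.0800 + 0.4250·0.7200] = 9.2738
Node dd (S = 25.6): V_dd = 1/1.03·[0.5750·0.7200 + 0.4250·0.0000] = 0.4019
Node u (S = 48): V_u = 1/1.03·[0.5750·28.4738 + 0.4250·9.2738] = 19.7221
Node d (S = 32): V_d = 1/1.03·[0.5750·9.2738 + 0.4250·0.4019] = 5.3430
Node 0 (S = 40): V_0 = 1/1.03·[0.5750·19.7221 + 0.4250·5.3430] = 13.2145

$13.21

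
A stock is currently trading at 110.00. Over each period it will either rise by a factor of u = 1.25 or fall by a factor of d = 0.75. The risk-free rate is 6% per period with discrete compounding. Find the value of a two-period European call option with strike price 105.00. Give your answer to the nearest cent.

22.88

Risk-neutral probability p = (1 + 0.06 − 0.75)/(1.25 − 0.75) = 0.3100/0.5000 = 0.6200
Terminal stock prices: S_uu = 171.9, S_ud = 103.1, S_dd = 61.88
Terminal payoffs (S − K): max(66.88, 0) = 66.88, max(-1.875, 0) = 0, max(-43.12, 0) = 0
Node u (S = 137.5): V_u = 1/1.06·[0.6200·66.8750 + 0.3800·0.0000] = 39.1156
Node d (S = 82.5): V_d = 1/1.06·[0.6200·0.0000 + 0.3800·0.0000] = 0.0000
Node 0 (S = 110): V_0 = 1/1.06·[0.6200·39.1156 + 0.3800·0.0000] = 22.8789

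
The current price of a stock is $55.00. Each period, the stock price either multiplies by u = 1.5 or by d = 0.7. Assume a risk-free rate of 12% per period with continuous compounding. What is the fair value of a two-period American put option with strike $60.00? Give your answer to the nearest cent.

$9.32

Risk-neutral probability p = (e^0.12 − 0.7)/(1.5 − 0.7) = 0.4275/0.8000 = 0.5344
Terminal stock prices: S_uu = 123.8, S_ud = 57.75, S_dd = 26.95
Terminal payoffs (K − S): max(-63.75, 0) = 0, max(2.25, 0) = 2.25, max(33.05, 0) = 33.05
Node u (S = 82.5): continuation = e^(−0.12)·[0.5344·0.0000 + 0.4656·2.2500] = 0.9292; exercise value = 0.0000 ≤ continuation, so V_u = 0.9292
Node d (S = 38.5): continuation = e^(−0.12)·[0.5344·2.2500 + 0.4656·33.0500] = 14.7152; exercise value = 21.5000 > continuation, so V_d = 21.5000 (exercise)
Node 0 (S = 55): continuation = e^(−0.12)·[0.5344·0.9292 + 0.4656·21.5000] = 9.3194; exercise value = 5.0000 ≤ continuation, so V_0 = 9.3194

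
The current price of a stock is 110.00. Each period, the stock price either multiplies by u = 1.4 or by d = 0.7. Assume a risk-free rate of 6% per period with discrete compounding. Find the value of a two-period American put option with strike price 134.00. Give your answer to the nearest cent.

31.94

Risk-neutral probability p = (1 + 0.06 − 0.7)/(1.4 − 0.7) = 0.3600/0.7000 = 0.5143
Terminal stock prices: S_uu = 215.6, S_ud = 107.8, S_dd = 53.9
Terminal payoffs (K − S): max(-81.6, 0) = 0, max(26.2, 0) = 26.2, max(80.1, 0) = 80.1
Node u (S = 154): continuation = 1/1.06·[0.5143·0.0000 + 0.4857·26.2000] = 12.0054; exercise value = 0.0000 ≤ continuation, so V_u = 12.0054
Node d (S = 77): continuation = 1/1.06·[0.5143·26.2000 + 0.4857·80.1000] = 49.4151; exercise value = 57.0000 > continuation, so V_d = 57.0000 (exercise)
Node 0 (S = 110): continuation = 1/1.06·[0.5143·12.0054 + 0.4857·57.0000] = 31.9433; exercise value = 24.0000 ≤ continuation, so V_0 = 31.9433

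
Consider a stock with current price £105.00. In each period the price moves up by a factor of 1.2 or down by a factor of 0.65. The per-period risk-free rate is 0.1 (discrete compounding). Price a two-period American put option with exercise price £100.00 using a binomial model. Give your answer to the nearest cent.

£7.47

Risk-neutral probability p = (1 + 0.1 − 0.65)/(1.2 − 0.65) = 0.4500/0.5500 = 0.8182
Terminal stock prices: S_uu = 151.2, S_ud = 81.9, S_dd = 44.36
Terminal payoffs (K − S): max(-51.2, 0) = 0, max(18.1, 0) = 18.1, max(55.64, 0) = 55.64
Node u (S = 126): continuation = 1/1.1·[0.8182·0.0000 + 0.1818·18.1000] = 2.9917; exercise value = 0.0000 ≤ continuation, so V_u = 2.9917
Node d (S = 68.25): continuation = 1/1.1·[0.8182·18.1000 + 0.1818·55.6375] = 22.6591; exercise value = 31.7500 > continuation, so V_d = 31.7500 (exercise)
Node 0 (S = 105): continuation = 1/1.1·[0.8182·2.9917 + 0.1818·31.7500] = 7.4732; exercise value = 0.0000 ≤ continuation, so V_0 = 7.4732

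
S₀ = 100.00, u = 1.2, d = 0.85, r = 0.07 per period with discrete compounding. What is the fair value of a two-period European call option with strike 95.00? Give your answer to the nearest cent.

19.76

Risk-neutral probability p = (1 + 0.07 − 0.85)/(1.2 − 0.85) = 0.2200/0.3500 = 0.6286
Terminal stock prices: S_uu = 144, S_ud = 102, S_dd = 72.25
Terminal payoffs (S − K): max(49, 0) = 49, max(7, 0) = 7, max(-22.75, 0) = 0
Node u (S = 120): V_u = 1/1.07·[0.6286·49.0000 + 0.3714·7.0000] = 31.2150
Node d (S = 85): V_d = 1/1.07·[0.6286·7.0000 + 0.3714·0.0000] = 4.1121
Node 0 (S = 100): V_0 = 1/1.07·[0.6286·31.2150 + 0.3714·4.1121] = 19.7647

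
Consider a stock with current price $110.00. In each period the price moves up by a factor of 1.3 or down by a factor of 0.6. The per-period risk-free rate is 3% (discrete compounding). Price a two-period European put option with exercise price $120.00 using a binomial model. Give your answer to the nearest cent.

Risk-neutral probability p = (1 + 0.03 − 0.6)/(1.3 − 0.6) = 0.4300/0.7000 = 0.6143
Terminal stock prices: S_uu = 185.9, S_ud = 85.8, S_dd = 39.6
Terminal payoffs (K − S): max(-65.9, 0) = 0, max(34.2, 0) = 34.2, max(80.4, 0) = 80.4
Node u (S = 143): V_u = 1/1.03·[0.6143·0.0000 + 0.3857·34.2000] = 12.8072
Node d (S = 66): V_d = 1/1.03·[0.6143·34.2000 + 0.3857·80.4000] = 50.5049
Node 0 (S = 110): V_0 = 1/1.03·[0.6143·12.8072 + 0.3857·50.5049] = 26.5512

$26.55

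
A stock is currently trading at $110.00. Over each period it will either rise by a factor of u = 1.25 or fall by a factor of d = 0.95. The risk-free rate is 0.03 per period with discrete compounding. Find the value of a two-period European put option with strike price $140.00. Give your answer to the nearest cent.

Risk-neutral probability p = (1 + 0.03 − 0.95)/(1.25 − 0.95) = 0.0800/0.3000 = 0.2667
Terminal stock prices: S_uu = 171.9, S_ud = 130.6, S_dd = 99.27
Terminal payoffs (K − S): max(-31.88, 0) = 0, max(9.375, 0) = 9.375, max(40.73, 0) = 40.73
Node u (S = 137.5): V_u = 1/1.03·[0.2667·0.0000 + 0.7333·9.3750] = 6.6748
Node d (S = 104.5): V_d = 1/1.03·[0.2667·9.3750 + 0.7333·40.7250] = 31.4223
Node 0 (S = 110): V_0 = 1/1.03·[0.2667·6.6748 + 0.7333·31.4223] = 24.1000

$24.10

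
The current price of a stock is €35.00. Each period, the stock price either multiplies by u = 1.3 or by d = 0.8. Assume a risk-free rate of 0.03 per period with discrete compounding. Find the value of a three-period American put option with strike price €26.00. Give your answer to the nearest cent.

€1.16

Risk-neutral probability p = (1 + 0.03 − 0.8)/(1.3 − 0.8) = 0.2300/0.5000 = 0.4600
Terminal stock prices: S_uuu = 76.89, S_uud = 47.32, S_udd = 29.12, S_ddd = 17.92
Terminal payoffs (K − S): max(-50.89, 0) = 0, max(-21.32, 0) = 0, max(-3.12, 0) = 0, max(8.08, 0) = 8.08
Node uu (S = 59.15): continuation = 1/1.03·[0.4600·0.0000 + 0.5400·0.0000] = 0.0000; exercise value = 0.0000 ≤ continuation, so V_uu = 0.0000
Node ud (S = 36.4): continuation = 1/1.03·[0.4600·0.0000 + 0.5400·0.0000] = 0.0000; exercise value = 0.0000 ≤ continuation, so V_ud = 0.0000
Node dd (S = 22.4): continuation = 1/1.03·[0.4600·0.0000 + 0.5400·8.0800] = 4.2361; exercise value = 3.6000 ≤ continuation, so V_dd = 4.2361
Node u (S = 45.5): continuation = 1/1.03·[0.4600·0.0000 + 0.5400·0.0000] = 0.0000; exercise value = 0.0000 ≤ continuation, so V_u = 0.0000
Node d (S = 28): continuation = 1/1.03·[0.4600·0.0000 + 0.5400·4.2361] = 2.2209; exercise value = 0.0000 ≤ continuation, so V_d = 2.2209
Node 0 (S = 35): continuation = 1/1.03·[0.4600·0.0000 + 0.5400·2.2209] = 1.1643; exercise value = 0.0000 ≤ continuation, so V_0 = 1.1643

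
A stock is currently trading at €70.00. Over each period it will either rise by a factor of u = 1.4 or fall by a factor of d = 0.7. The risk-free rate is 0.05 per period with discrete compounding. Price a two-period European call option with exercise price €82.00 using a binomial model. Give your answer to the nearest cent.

€12.52

Risk-neutral probability p = (1 + 0.05 − 0.7)/(1.4 − 0.7) = 0.3500/0.7000 = 0.5000
Terminal stock prices: S_uu = 137.2, S_ud = 68.6, S_dd = 34.3
Terminal payoffs (S − K): max(55.2, 0) = 55.2, max(-13.4, 0) = 0, max(-47.7, 0) = 0
Node u (S = 98): V_u = 1/1.05·[0.5000·55.2000 + 0.5000·0.0000] = 26.2857
Node d (S = 49): V_d = 1/1.05·[0.5000·0.0000 + 0.5000·0.0000] = 0.0000
Node 0 (S = 70): V_0 = 1/1.05·[0.5000·26.2857 + 0.5000·0.0000] = 12.5170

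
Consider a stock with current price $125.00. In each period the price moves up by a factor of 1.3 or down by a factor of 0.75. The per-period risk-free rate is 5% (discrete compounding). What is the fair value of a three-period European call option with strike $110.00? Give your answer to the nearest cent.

Risk-neutral probability p = (1 + 0.05 − 0.75)/(1.3 − 0.75) = 0.3000/0.5500 = 0.5455
Terminal stock prices: S_uuu = 274.6, S_uud = 158.4, S_udd = 91.41, S_ddd = 52.73
Terminal payoffs (S − K): max(164.6, 0) = 164.6, max(48.44, 0) = 48.44, max(-18.59, 0) = 0, max(-57.27, 0) = 0
Node uu (S = 211.3): V_uu = 1/1.05·[0.5455·164.6250 + 0.4545·48.4375] = 106.4881
Node ud (S = 121.9): V_ud = 1/1.05·[0.5455·48.4375 + 0.4545·0.0000] = 25.1623
Node dd (S = 70.31): V_dd = 1/1.05·[0.5455·0.0000 + 0.4545·0.0000] = 0.0000
Node u (S = 162.5): V_u = 1/1.05·[0.5455·106.4881 + 0.4545·25.1623] = 66.2113
Node d (S = 93.75): V_d = 1/1.05·[0.5455·25.1623 + 0.4545·0.0000] = 13.0713
Node 0 (S = 125): V_0 = 1/1.05·[0.5455·66.2113 + 0.4545·13.0713] = 40.0541

$40.05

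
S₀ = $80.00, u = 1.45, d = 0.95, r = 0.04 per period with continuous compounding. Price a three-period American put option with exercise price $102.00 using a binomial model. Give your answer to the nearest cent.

$22.00

Risk-neutral probability p = (e^0.04 − 0.95)/(1.45 − 0.95) = 0.0908/0.5000 = 0.1816
Terminal stock prices: S_uuu = 243.9, S_uud = 159.8, S_udd = 104.7, S_ddd = 68.59
Terminal payoffs (K − S): max(-141.9, 0) = 0, max(-57.79, 0) = 0, max(-2.69, 0) = 0, max(33.41, 0) = 33.41
Node uu (S = 168.2): continuation = e^(−0.04)·[0.1816·0.0000 + 0.8184·0.0000] = 0.0000; exercise value = 0.0000 ≤ continuation, so V_uu = 0.0000
Node ud (S = 110.2): continuation = e^(−0.04)·[0.1816·0.0000 + 0.8184·0.0000] = 0.0000; exercise value = 0.0000 ≤ continuation, so V_ud = 0.0000
Node dd (S = 72.2): continuation = e^(−0.04)·[0.1816·0.0000 + 0.8184·33.4100] = 26.2699; exercise value = 29.8000 > continuation, so V_dd = 29.8000 (exercise)
Node u (S = 116): continuation = e^(−0.04)·[0.1816·0.0000 + 0.8184·0.0000] = 0.0000; exercise value = 0.0000 ≤ continuation, so V_u = 0.0000
Node d (S = 76): continuation = e^(−0.04)·[0.1816·0.0000 + 0.8184·29.8000] = 23.4314; exercise value = 26.0000 > continuation, so V_d = 26.0000 (exercise)
Node 0 (S = 80): continuation = e^(−0.04)·[0.1816·0.0000 + 0.8184·26.0000] = 20.4435; exercise value = 22.0000 > continuation, so V_0 = 22.0000 (exercise)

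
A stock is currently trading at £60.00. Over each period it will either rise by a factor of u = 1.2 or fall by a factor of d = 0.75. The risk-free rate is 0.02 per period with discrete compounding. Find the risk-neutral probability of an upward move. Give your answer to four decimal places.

Risk-neutral probability p = (1 + 0.02 − 0.75)/(1.2 − 0.75) = 0.2700/0.4500 = 0.6000

p = 0.6000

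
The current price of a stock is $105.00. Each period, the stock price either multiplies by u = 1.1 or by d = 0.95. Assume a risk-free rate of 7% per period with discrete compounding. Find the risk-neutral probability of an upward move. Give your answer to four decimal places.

Risk-neutral probability p = (1 + 0.07 − 0.95)/(1.1 − 0.95) = 0.1200/0.1500 = 0.8000

p = 0.8000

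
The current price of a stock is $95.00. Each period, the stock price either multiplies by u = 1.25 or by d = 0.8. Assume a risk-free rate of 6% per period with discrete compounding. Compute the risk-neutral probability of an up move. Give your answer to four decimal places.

p = 0.5778

Risk-neutral probability p = (1 + 0.06 − 0.8)/(1.25 − 0.8) = 0.2600/0.4500 = 0.5778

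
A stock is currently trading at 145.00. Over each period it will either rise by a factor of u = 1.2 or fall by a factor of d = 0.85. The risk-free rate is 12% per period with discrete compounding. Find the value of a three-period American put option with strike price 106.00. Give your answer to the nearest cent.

Risk-neutral probability p = (1 + 0.12 − 0.85)/(1.2 − 0.85) = 0.2700/0.3500 = 0.7714
Terminal stock prices: S_uuu = 250.6, S_uud = 177.5, S_udd = 125.7, S_ddd = 89.05
Terminal payoffs (K − S): max(-144.6, 0) = 0, max(-71.48, 0) = 0, max(-19.71, 0) = 0, max(16.95, 0) = 16.95
Node uu (S = 208.8): continuation = 1/1.12·[0.7714·0.0000 + 0.2286·0.0000] = 0.0000; exercise value = 0.0000 ≤ continuation, so V_uu = 0.0000
Node ud (S = 147.9): continuation = 1/1.12·[0.7714·0.0000 + 0.2286·0.0000] = 0.0000; exercise value = 0.0000 ≤ continuation, so V_ud = 0.0000
Node dd (S = 104.8): continuation = 1/1.12·[0.7714·0.0000 + 0.2286·16.9519] = 3.4596; exercise value = 1.2375 ≤ continuation, so V_dd = 3.4596
Node u (S = 174): continuation = 1/1.12·[0.7714·0.0000 + 0.2286·0.0000] = 0.0000; exercise value = 0.0000 ≤ continuation, so V_u = 0.0000
Node d (S = 123.2): continuation = 1/1.12·[0.7714·0.0000 + 0.2286·3.4596] = 0.7060; exercise value = 0.0000 ≤ continuation, so V_d = 0.7060
Node 0 (S = 145): continuation = 1/1.12·[0.7714·0.0000 + 0.2286·0.7060] = 0.1441; exercise value = 0.0000 ≤ continuation, so V_0 = 0.1441

0.14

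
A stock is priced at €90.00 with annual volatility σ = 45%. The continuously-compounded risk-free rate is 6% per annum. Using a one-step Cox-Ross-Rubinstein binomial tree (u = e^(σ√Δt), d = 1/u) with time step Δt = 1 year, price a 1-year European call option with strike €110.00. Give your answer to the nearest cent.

€13.37

CRR parameters: u = e^(σ√Δt) = e^(0.45·√1) = 1.5683, d = 1/u = 0.6376
Per-period rate: rΔt = 0.06·1 = 0.06, so R = e^0.06 = 1.0618
Risk-neutral probability p = (e^0.06 − 0.6376)/(1.5683 − 0.6376) = 0.4242/0.9307 = 0.4558
Terminal stock prices: S_u = 141.1, S_d = 57.39
Terminal payoffs (S − K): max(31.15, 0) = 31.15, max(-52.61, 0) = 0
Node 0 (S = 90): V_0 = e^(−0.06)·[0.4558·31.1481 + 0.5442·0.0000] = 13.3706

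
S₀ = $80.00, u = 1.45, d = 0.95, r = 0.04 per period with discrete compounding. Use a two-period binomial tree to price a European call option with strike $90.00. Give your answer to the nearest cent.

$7.86

Risk-neutral probability p = (1 + 0.04 − 0.95)/(1.45 − 0.95) = 0.0900/0.5000 = 0.1800
Terminal stock prices: S_uu = 168.2, S_ud = 110.2, S_dd = 72.2
Terminal payoffs (S − K): max(78.2, 0) = 78.2, max(20.2, 0) = 20.2, max(-17.8, 0) = 0
Node u (S = 116): V_u = 1/1.04·[0.1800·78.2000 + 0.8200·20.2000] = 29.4615
Node d (S = 76): V_d = 1/1.04·[0.1800·20.2000 + 0.8200·0.0000] = 3.4962
Node 0 (S = 80): V_0 = 1/1.04·[0.1800·29.4615 + 0.8200·3.4962] = 7.8557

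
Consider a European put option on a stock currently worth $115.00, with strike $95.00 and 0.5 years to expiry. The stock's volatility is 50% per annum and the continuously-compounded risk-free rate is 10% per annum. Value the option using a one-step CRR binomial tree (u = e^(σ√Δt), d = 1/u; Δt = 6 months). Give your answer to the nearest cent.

$7.00

CRR parameters: u = e^(σ√Δt) = e^(0.5·√0.5) = 1.4241, d = 1/u = 0.7022
Per-period rate: rΔt = 0.1·0.5 = 0.05, so R = e^0.05 = 1.0513
Risk-neutral probability p = (e^0.05 − 0.7022)/(1.4241 − 0.7022) = 0.3491/0.7219 = 0.4835
Terminal stock prices: S_u = 163.8, S_d = 80.75
Terminal payoffs (K − S): max(-68.77, 0) = 0, max(14.25, 0) = 14.25
Node 0 (S = 115): V_0 = e^(−0.05)·[0.4835·0.0000 + 0.5165·14.2483] = 6.9998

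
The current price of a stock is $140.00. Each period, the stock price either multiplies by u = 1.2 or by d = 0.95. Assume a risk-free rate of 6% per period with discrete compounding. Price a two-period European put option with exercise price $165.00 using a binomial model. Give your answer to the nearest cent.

$13.16

Risk-neutral probability p = (1 + 0.06 − 0.95)/(1.2 − 0.95) = 0.1100/0.2500 = 0.4400
Terminal stock prices: S_uu = 201.6, S_ud = 159.6, S_dd = 126.3
Terminal payoffs (K − S): max(-36.6, 0) = 0, max(5.4, 0) = 5.4, max(38.65, 0) = 38.65
Node u (S = 168): V_u = 1/1.06·[0.4400·0.0000 + 0.5600·5.4000] = 2.8528
Node d (S = 133): V_d = 1/1.06·[0.4400·5.4000 + 0.5600·38.6500] = 22.6604
Node 0 (S = 140): V_0 = 1/1.06·[0.4400·2.8528 + 0.5600·22.6604] = 13.1557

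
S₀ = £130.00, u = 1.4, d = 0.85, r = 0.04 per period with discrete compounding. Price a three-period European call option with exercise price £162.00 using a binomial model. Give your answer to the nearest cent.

Risk-neutral probability p = (1 + 0.04 − 0.85)/(1.4 − 0.85) = 0.1900/0.5500 = 0.3455
Terminal stock prices: S_uuu = 356.7, S_uud = 216.6, S_udd = 131.5, S_ddd = 79.84
Terminal payoffs (S − K): max(194.7, 0) = 194.7, max(54.58, 0) = 54.58, max(-30.51, 0) = 0, max(-82.16, 0) = 0
Node uu (S = 254.8): V_uu = 1/1.04·[0.3455·194.7200 + 0.6545·54.5800] = 99.0308
Node ud (S = 154.7): V_ud = 1/1.04·[0.3455·54.5800 + 0.6545·0.0000] = 18.1297
Node dd (S = 93.92): V_dd = 1/1.04·[0.3455·0.0000 + 0.6545·0.0000] = 0.0000
Node u (S = 182): V_u = 1/1.04·[0.3455·99.0308 + 0.6545·18.1297] = 44.3051
Node d (S = 110.5): V_d = 1/1.04·[0.3455·18.1297 + 0.6545·0.0000] = 6.0221
Node 0 (S = 130): V_0 = 1/1.04·[0.3455·44.3051 + 0.6545·6.0221] = 18.5069

£18.51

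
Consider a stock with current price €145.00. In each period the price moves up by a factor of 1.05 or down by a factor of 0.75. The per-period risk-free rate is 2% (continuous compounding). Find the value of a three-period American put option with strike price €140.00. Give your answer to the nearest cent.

€6.79

Risk-neutral probability p = (e^0.02 − 0.75)/(1.05 − 0.75) = 0.2702/0.3000 = 0.9007
Terminal stock prices: S_uuu = 167.9, S_uud = 119.9, S_udd = 85.64, S_ddd = 61.17
Terminal payoffs (K − S): max(-27.86, 0) = 0, max(20.1, 0) = 20.1, max(54.36, 0) = 54.36, max(78.83, 0) = 78.83
Node uu (S = 159.9): continuation = e^(−0.02)·[0.9007·0.0000 + 0.0993·20.1031] = 1.9573; exercise value = 0.0000 ≤ continuation, so V_uu = 1.9573
Node ud (S = 114.2): continuation = e^(−0.02)·[0.9007·20.1031 + 0.0993·54.3594] = 23.0403; exercise value = 25.8125 > continuation, so V_ud = 25.8125 (exercise)
Node dd (S = 81.56): continuation = e^(−0.02)·[0.9007·54.3594 + 0.0993·78.8281] = 55.6653; exercise value = 58.4375 > continuation, so V_dd = 58.4375 (exercise)
Node u (S = 152.2): continuation = e^(−0.02)·[0.9007·1.9573 + 0.0993·25.8125] = 4.2411; exercise value = 0.0000 ≤ continuation, so V_u = 4.2411
Node d (S = 108.8): continuation = e^(−0.02)·[0.9007·25.8125 + 0.0993·58.4375] = 28.4778; exercise value = 31.2500 > continuation, so V_d = 31.2500 (exercise)
Node 0 (S = 145): continuation = e^(−0.02)·[0.9007·4.2411 + 0.0993·31.2500] = 6.7868; exercise value = 0.0000 ≤ continuation, so V_0 = 6.7868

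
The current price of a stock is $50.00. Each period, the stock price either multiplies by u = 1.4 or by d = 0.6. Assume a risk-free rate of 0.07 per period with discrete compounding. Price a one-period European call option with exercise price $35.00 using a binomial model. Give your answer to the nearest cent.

Risk-neutral probability p = (1 + 0.07 − 0.6)/(1.4 − 0.6) = 0.4700/0.8000 = 0.5875
Terminal stock prices: S_u = 70, S_d = 30
Terminal payoffs (S − K): max(35, 0) = 35, max(-5, 0) = 0
Node 0 (S = 50): V_0 = 1/1.07·[0.5875·35.0000 + 0.4125·0.0000] = 19.2173

$19.22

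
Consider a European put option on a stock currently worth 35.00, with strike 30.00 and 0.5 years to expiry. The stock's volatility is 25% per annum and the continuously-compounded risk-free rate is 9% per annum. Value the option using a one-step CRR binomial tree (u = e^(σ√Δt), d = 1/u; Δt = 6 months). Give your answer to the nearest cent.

0.27

CRR parameters: u = e^(σ√Δt) = e^(0.25·√0.5) = 1.1934, d = 1/u = 0.8380
Per-period rate: rΔt = 0.09·0.5 = 0.045, so R = e^0.045 = 1.0460
Risk-neutral probability p = (e^0.045 − 0.8380)/(1.1934 − 0.8380) = 0.2081/0.3554 = 0.5854
Terminal stock prices: S_u = 41.77, S_d = 29.33
Terminal payoffs (K − S): max(-11.77, 0) = 0, max(0.6712, 0) = 0.6712
Node 0 (S = 35): V_0 = e^(−0.045)·[0.5854·0.0000 + 0.4146·0.6712] = 0.2660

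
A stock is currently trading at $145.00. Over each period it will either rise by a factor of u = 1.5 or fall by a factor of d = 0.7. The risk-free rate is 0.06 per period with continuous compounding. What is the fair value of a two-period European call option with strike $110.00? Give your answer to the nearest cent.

Risk-neutral probability p = (e^0.06 − 0.7)/(1.5 − 0.7) = 0.3618/0.8000 = 0.4523
Terminal stock prices: S_uu = 326.2, S_ud = 152.2, S_dd = 71.05
Terminal payoffs (S − K): max(216.2, 0) = 216.2, max(42.25, 0) = 42.25, max(-38.95, 0) = 0
Node u (S = 217.5): V_u = e^(−0.06)·[0.4523·216.2500 + 0.5477·42.2500] = 113.9059
Node d (S = 101.5): V_d = e^(−0.06)·[0.4523·42.2500 + 0.5477·0.0000] = 17.9966
Node 0 (S = 145): V_0 = e^(−0.06)·[0.4523·113.9059 + 0.5477·17.9966] = 57.8017

$57.80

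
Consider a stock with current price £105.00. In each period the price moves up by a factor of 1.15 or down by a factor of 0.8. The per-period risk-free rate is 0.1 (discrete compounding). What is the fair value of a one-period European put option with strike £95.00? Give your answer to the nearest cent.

£1.43

Risk-neutral probability p = (1 + 0.1 − 0.8)/(1.15 − 0.8) = 0.3000/0.3500 = 0.8571
Terminal stock prices: S_u = 120.7, S_d = 84
Terminal payoffs (K − S): max(-25.75, 0) = 0, max(11, 0) = 11
Node 0 (S = 105): V_0 = 1/1.1·[0.8571·0.0000 + 0.1429·11.0000] = 1.4286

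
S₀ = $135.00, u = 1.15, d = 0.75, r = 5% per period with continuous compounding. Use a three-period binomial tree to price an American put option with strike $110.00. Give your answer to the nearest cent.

Risk-neutral probability p = (e^0.05 − 0.75)/(1.15 − 0.75) = 0.3013/0.4000 = 0.7532
Terminal stock prices: S_uuu = 205.3, S_uud = 133.9, S_udd = 87.33, S_ddd = 56.95
Terminal payoffs (K − S): max(-95.32, 0) = 0, max(-23.9, 0) = 0, max(22.67, 0) = 22.67, max(53.05, 0) = 53.05
Node uu (S = 178.5): continuation = e^(−0.05)·[0.7532·0.0000 + 0.2468·0.0000] = 0.0000; exercise value = 0.0000 ≤ continuation, so V_uu = 0.0000
Node ud (S = 116.4): continuation = e^(−0.05)·[0.7532·0.0000 + 0.2468·22.6719] = 5.3230; exercise value = 0.0000 ≤ continuation, so V_ud = 5.3230
Node dd (S = 75.94): continuation = e^(−0.05)·[0.7532·22.6719 + 0.2468·53.0469] = 28.6977; exercise value = 34.0625 > continuation, so V_dd = 34.0625 (exercise)
Node u (S = 155.2): continuation = e^(−0.05)·[0.7532·0.0000 + 0.2468·5.3230] = 1.2498; exercise value = 0.0000 ≤ continuation, so V_u = 1.2498
Node d (S = 101.2): continuation = e^(−0.05)·[0.7532·5.3230 + 0.2468·34.0625] = 11.8110; exercise value = 8.7500 ≤ continuation, so V_d = 11.8110
Node 0 (S = 135): continuation = e^(−0.05)·[0.7532·1.2498 + 0.2468·11.8110] = 3.6684; exercise value = 0.0000 ≤ continuation, so V_0 = 3.6684

$3.67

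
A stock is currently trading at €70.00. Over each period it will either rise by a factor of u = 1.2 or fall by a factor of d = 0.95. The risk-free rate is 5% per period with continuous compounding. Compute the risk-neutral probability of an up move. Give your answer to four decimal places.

Risk-neutral probability p = (e^0.05 − 0.95)/(1.2 − 0.95) = 0.1013/0.2500 = 0.4051

p = 0.4051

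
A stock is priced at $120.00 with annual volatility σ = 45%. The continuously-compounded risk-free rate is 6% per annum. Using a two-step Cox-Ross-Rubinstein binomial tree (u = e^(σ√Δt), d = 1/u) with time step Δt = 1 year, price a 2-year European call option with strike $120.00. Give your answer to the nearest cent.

$32.27

CRR parameters: u = e^(σ√Δt) = e^(0.45·√1) = 1.5683, d = 1/u = 0.6376
Per-period rate: rΔt = 0.06·1 = 0.06, so R = e^0.06 = 1.0618
Risk-neutral probability p = (e^0.06 − 0.6376)/(1.5683 − 0.6376) = 0.4242/0.9307 = 0.4558
Terminal stock prices: S_uu = 295.2, S_ud = 120, S_dd = 48.79
Terminal payoffs (S − K): max(175.2, 0) = 175.2, max(0, 0) = 0, max(-71.21, 0) = 0
Node u (S = 188.2): V_u = e^(−0.06)·[0.4558·175.1524 + 0.5442·0.0000] = 75.1857
Node d (S = 76.52): V_d = e^(−0.06)·[0.4558·0.0000 + 0.5442·0.0000] = 0.0000
Node 0 (S = 120): V_0 = e^(−0.06)·[0.4558·75.1857 + 0.5442·0.0000] = 32.2741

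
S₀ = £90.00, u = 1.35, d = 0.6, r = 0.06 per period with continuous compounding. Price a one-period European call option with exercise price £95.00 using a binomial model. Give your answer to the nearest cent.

Risk-neutral probability p = (e^0.06 − 0.6)/(1.35 − 0.6) = 0.4618/0.7500 = 0.6158
Terminal stock prices: S_u = 121.5, S_d = 54
Terminal payoffs (S − K): max(26.5, 0) = 26.5, max(-41, 0) = 0
Node 0 (S = 90): V_0 = e^(−0.06)·[0.6158·26.5000 + 0.3842·0.0000] = 15.3679

£15.37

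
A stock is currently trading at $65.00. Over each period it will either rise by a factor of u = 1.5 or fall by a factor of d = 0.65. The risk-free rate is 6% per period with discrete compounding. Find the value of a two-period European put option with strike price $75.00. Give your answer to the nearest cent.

Risk-neutral probability p = (1 + 0.06 − 0.65)/(1.5 − 0.65) = 0.4100/0.8500 = 0.4824
Terminal stock prices: S_uu = 146.2, S_ud = 63.38, S_dd = 27.46
Terminal payoffs (K − S): max(-71.25, 0) = 0, max(11.62, 0) = 11.62, max(47.54, 0) = 47.54
Node u (S = 97.5): V_u = 1/1.06·[0.4824·0.0000 + 0.5176·11.6250] = 5.6770
Node d (S = 42.25): V_d = 1/1.06·[0.4824·11.6250 + 0.5176·47.5375] = 28.5047
Node 0 (S = 65): V_0 = 1/1.06·[0.4824·5.6770 + 0.5176·28.5047] = 16.5035

$16.50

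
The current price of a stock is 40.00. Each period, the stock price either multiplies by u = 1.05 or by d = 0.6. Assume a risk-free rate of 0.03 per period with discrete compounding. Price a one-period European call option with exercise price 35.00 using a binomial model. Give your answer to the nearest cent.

Risk-neutral probability p = (1 + 0.03 − 0.6)/(1.05 − 0.6) = 0.4300/0.4500 = 0.9556
Terminal stock prices: S_u = 42, S_d = 24
Terminal payoffs (S − K): max(7, 0) = 7, max(-11, 0) = 0
Node 0 (S = 40): V_0 = 1/1.03·[0.9556·7.0000 + 0.0444·0.0000] = 6.4941

6.49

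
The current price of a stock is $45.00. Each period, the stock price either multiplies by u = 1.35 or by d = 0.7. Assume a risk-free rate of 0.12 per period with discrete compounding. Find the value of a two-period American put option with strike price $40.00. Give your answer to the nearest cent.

Risk-neutral probability p = (1 + 0.12 − 0.7)/(1.35 − 0.7) = 0.4200/0.6500 = 0.6462
Terminal stock prices: S_uu = 82.01, S_ud = 42.53, S_dd = 22.05
Terminal payoffs (K − S): max(-42.01, 0) = 0, max(-2.525, 0) = 0, max(17.95, 0) = 17.95
Node u (S = 60.75): continuation = 1/1.12·[0.6462·0.0000 + 0.3538·0.0000] = 0.0000; exercise value = 0.0000 ≤ continuation, so V_u = 0.0000
Node d (S = 31.5): continuation = 1/1.12·[0.6462·0.0000 + 0.3538·17.9500] = 5.6710; exercise value = 8.5000 > continuation, so V_d = 8.5000 (exercise)
Node 0 (S = 45): continuation = 1/1.12·[0.6462·0.0000 + 0.3538·8.5000] = 2.6854; exercise value = 0.0000 ≤ continuation, so V_0 = 2.6854

$2.69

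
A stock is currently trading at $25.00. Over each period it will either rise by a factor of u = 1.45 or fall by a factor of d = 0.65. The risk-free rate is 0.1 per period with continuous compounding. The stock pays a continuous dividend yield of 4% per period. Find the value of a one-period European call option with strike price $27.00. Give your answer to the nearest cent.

Per-period risk-free factor R = e^0.1 = 1.1052; dividend-adjusted growth = e^(0.1−0.04) = 1.0618.
Risk-neutral probability p = (1.0618 − 0.65)/(1.45 − 0.65) = 0.4118/0.8000 = 0.5148
Terminal stock prices: S_u = 36.25, S_d = 16.25
Terminal payoffs (S − K): max(9.25, 0) = 9.25, max(-10.75, 0) = 0
Node 0 (S = 25): V_0 = e^(−0.1)·[0.5148·9.2500 + 0.4852·0.0000] = 4.3087

$4.31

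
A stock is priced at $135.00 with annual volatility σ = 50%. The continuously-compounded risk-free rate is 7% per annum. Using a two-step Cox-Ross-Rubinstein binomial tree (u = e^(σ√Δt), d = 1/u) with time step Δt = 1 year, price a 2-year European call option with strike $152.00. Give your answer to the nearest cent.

CRR parameters: u = e^(σ√Δt) = e^(0.5·√1) = 1.6487, d = 1/u = 0.6065
Per-period rate: rΔt = 0.07·1 = 0.07, so R = e^0.07 = 1.0725
Risk-neutral probability p = (e^0.07 − 0.6065)/(1.6487 − 0.6065) = 0.4660/1.0422 = 0.4471
Terminal stock prices: S_uu = 367, S_ud = 135, S_dd = 49.66
Terminal payoffs (S − K): max(215, 0) = 215, max(-17, 0) = 0, max(-102.3, 0) = 0
Node u (S = 222.6): V_u = e^(−0.07)·[0.4471·214.9680 + 0.5529·0.0000] = 89.6171
Node d (S = 81.88): V_d = e^(−0.07)·[0.4471·0.0000 + 0.5529·0.0000] = 0.0000
Node 0 (S = 135): V_0 = e^(−0.07)·[0.4471·89.6171 + 0.5529·0.0000] = 37.3601

$37.36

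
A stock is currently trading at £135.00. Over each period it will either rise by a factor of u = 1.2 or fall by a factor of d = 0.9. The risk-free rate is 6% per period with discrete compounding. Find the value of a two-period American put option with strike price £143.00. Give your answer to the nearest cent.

Risk-neutral probability p = (1 + 0.06 − 0.9)/(1.2 − 0.9) = 0.1600/0.3000 = 0.5333
Terminal stock prices: S_uu = 194.4, S_ud = 145.8, S_dd = 109.4
Terminal payoffs (K − S): max(-51.4, 0) = 0, max(-2.8, 0) = 0, max(33.65, 0) = 33.65
Node u (S = 162): continuation = 1/1.06·[0.5333·0.0000 + 0.4667·0.0000] = 0.0000; exercise value = 0.0000 ≤ continuation, so V_u = 0.0000
Node d (S = 121.5): continuation = 1/1.06·[0.5333·0.0000 + 0.4667·33.6500] = 14.8145; exercise value = 21.5000 > continuation, so V_d = 21.5000 (exercise)
Node 0 (S = 135): continuation = 1/1.06·[0.5333·0.0000 + 0.4667·21.5000] = 9.4654; exercise value = 8.0000 ≤ continuation, so V_0 = 9.4654

£9.47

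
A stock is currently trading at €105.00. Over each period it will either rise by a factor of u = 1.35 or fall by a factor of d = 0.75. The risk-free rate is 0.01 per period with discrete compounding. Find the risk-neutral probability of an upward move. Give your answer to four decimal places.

Risk-neutral probability p = (1 + 0.01 − 0.75)/(1.35 − 0.75) = 0.2600/0.6000 = 0.4333

p = 0.4333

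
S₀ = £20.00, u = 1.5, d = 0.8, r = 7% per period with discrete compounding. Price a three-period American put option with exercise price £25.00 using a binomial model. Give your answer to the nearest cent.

£5.86

Risk-neutral probability p = (1 + 0.07 − 0.8)/(1.5 − 0.8) = 0.2700/0.7000 = 0.3857
Terminal stock prices: S_uuu = 67.5, S_uud = 36, S_udd = 19.2, S_ddd = 10.24
Terminal payoffs (K − S): max(-42.5, 0) = 0, max(-11, 0) = 0, max(5.8, 0) = 5.8, max(14.76, 0) = 14.76
Node uu (S = 45): continuation = 1/1.07·[0.3857·0.0000 + 0.6143·0.0000] = 0.0000; exercise value = 0.0000 ≤ continuation, so V_uu = 0.0000
Node ud (S = 24): continuation = 1/1.07·[0.3857·0.0000 + 0.6143·5.8000] = 3.3298; exercise value = 1.0000 ≤ continuation, so V_ud = 3.3298
Node dd (S = 12.8): continuation = 1/1.07·[0.3857·5.8000 + 0.6143·14.7600] = 10.5645; exercise value = 12.2000 > continuation, so V_dd = 12.2000 (exercise)
Node u (S = 30): continuation = 1/1.07·[0.3857·0.0000 + 0.6143·3.3298] = 1.9116; exercise value = 0.0000 ≤ continuation, so V_u = 1.9116
Node d (S = 16): continuation = 1/1.07·[0.3857·3.3298 + 0.6143·12.2000] = 8.2043; exercise value = 9.0000 > continuation, so V_d = 9.0000 (exercise)
Node 0 (S = 20): continuation = 1/1.07·[0.3857·1.9116 + 0.6143·9.0000] = 5.8560; exercise value = 5.0000 ≤ continuation, so V_0 = 5.8560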